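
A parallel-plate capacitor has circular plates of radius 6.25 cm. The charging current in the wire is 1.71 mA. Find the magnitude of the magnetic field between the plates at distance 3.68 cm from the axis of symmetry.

No conduction current crosses the gap, so I_d there equals the 1.71×10^-3 A in the leads.
An Ampèrian loop of radius r encloses a fraction (r/R)² of I_d. Then B·2πr = μ₀ I_d (r/R)², giving B = μ₀ I_d r/(2πR²) = 3.22×10^-9 T.

3.22×10^-9 T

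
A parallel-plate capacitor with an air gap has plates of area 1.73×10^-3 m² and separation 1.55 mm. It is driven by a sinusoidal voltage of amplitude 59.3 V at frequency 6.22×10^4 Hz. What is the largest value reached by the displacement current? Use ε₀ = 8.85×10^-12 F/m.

C = ε₀A/d = (8.85×10^-12)(1.73×10^-3)/(1.55×10^-3) = 9.878×10^-12 F; ω = 2πf = 3.908×10^5 rad/s.
I_d = C dV/dt, so |I_d|_max = C V₀ ω = (9.878×10^-12)(59.3)(3.908×10^5) = 2.29×10^-4 A.

2.29×10^-4 A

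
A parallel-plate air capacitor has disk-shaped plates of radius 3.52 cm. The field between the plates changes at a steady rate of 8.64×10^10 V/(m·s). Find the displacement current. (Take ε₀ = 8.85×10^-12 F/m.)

I_d = ε₀ A (dE/dt) = (8.85×10^-12)(3.893×10^-3 m²)(8.64×10^10) = 2.98×10^-3 A.

2.98×10^-3 A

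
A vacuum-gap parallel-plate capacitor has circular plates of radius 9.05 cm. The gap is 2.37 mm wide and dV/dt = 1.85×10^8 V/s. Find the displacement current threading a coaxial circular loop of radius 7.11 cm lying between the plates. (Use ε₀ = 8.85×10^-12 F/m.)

0.0110 A

dE/dt = (dV/dt)/d = 7.806×10^10 V/(m·s); I_d = ε₀(πR²)(dE/dt) = (8.85×10^-12)(0.02573)(7.806×10^10) = 0.01778 A.
Through an area πr² the displacement current is I_d·(πr²/πR²) = I_d (r/R)² = 0.0110 A.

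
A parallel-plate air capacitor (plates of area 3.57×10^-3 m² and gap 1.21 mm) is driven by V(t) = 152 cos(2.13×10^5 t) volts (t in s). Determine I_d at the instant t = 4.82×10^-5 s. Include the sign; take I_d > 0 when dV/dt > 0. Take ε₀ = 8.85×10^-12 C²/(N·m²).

C = ε₀A/d = (8.85×10^-12)(3.57×10^-3)/(1.21×10^-3) = 2.611×10^-11 F. dV/dt = V₀ω·−sin(ωt); at ωt = 10.2666 rad this factor is 0.7459.
I_d = C dV/dt = (2.611×10^-11)(152)(2.13×10^5)(0.7459) = 6.31×10^-4 A.

6.31×10^-4 A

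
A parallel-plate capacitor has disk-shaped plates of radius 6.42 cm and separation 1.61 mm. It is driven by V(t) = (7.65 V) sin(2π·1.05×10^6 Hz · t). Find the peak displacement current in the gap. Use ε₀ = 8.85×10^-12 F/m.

The displacement current equals the conduction current C dV/dt, which peaks at C V₀ ω.
With C = ε₀A/d = (8.85×10^-12)(0.01295)/(1.61×10^-3) = 7.118×10^-11 F and ω = 2πf = 6.597×10^6 rad/s, I_d,max = (7.118×10^-11)(7.65)(6.597×10^6) = 3.59×10^-3 A.

3.59×10^-3 A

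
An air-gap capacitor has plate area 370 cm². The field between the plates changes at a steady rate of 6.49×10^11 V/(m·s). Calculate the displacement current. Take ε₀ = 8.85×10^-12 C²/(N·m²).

The displacement current is ε₀ times dΦ_E/dt = ε₀ A dE/dt = (8.85×10^-12)(0.0370)(6.49×10^11) = 0.213 A.

0.213 A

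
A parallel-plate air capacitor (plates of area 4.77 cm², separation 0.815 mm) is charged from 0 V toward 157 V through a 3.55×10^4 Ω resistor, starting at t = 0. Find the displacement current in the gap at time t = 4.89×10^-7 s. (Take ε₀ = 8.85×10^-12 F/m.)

C = ε₀A/d = (8.85×10^-12)(4.77×10^-4)/(8.15×10^-4) = 5.180×10^-12 F, so τ = RC = 1.839×10^-7 s.
The conduction current is I(t) = (V₀/R) e^(−t/τ), and the displacement current between the plates equals it.
t/τ = 2.659; I_d = (157/3.55×10^4) · e^(−2.659) = (4.423×10^-3)(0.07002) = 3.10×10^-4 A.

3.10×10^-4 A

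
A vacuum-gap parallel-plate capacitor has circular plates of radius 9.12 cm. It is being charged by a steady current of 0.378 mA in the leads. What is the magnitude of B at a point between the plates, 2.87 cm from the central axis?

No conduction current crosses the gap, so I_d there equals the 3.78×10^-4 A in the leads.
An Ampèrian loop of radius r encloses a fraction (r/R)² of I_d. Then B·2πr = μ₀ I_d (r/R)², giving B = μ₀ I_d r/(2πR²) = 2.61×10^-10 T.

2.61×10^-10 T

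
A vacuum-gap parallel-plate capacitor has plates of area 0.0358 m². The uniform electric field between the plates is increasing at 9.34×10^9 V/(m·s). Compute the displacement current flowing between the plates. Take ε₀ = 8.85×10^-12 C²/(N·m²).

With a uniform field, Φ_E = EA, so I_d = ε₀ A dE/dt = 2.96×10^-3 A.

2.96×10^-3 A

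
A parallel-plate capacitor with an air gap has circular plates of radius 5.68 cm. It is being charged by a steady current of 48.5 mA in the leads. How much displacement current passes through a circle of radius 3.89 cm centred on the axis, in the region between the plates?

0.0227 A

No conduction current crosses the gap, so I_d there equals the 0.0485 A in the leads.
Since J_d is uniform, the enclosed fraction is (r/R)² = 0.4690, giving I_d,enc = 0.0227 A.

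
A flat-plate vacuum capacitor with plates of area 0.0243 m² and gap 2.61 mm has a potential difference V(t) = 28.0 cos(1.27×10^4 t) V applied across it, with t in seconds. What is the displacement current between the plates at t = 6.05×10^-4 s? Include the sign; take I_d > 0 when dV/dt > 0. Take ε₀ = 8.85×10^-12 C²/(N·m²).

C = ε₀A/d = (8.85×10^-12)(0.0243)/(2.61×10^-3) = 8.240×10^-11 F. dV/dt = V₀ω·−sin(ωt); at ωt = 7.6835 rad this factor is -0.9855.
I_d = C dV/dt = (8.240×10^-11)(28.0)(1.27×10^4)(-0.9855) = -2.89×10^-5 A.

-2.89×10^-5 A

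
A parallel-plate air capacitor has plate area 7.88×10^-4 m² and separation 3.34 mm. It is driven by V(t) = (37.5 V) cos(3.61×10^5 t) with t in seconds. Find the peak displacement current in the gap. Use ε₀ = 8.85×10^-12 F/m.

2.83×10^-5 A

The displacement current equals the conduction current C dV/dt, which peaks at C V₀ ω.
With C = ε₀A/d = (8.85×10^-12)(7.88×10^-4)/(3.34×10^-3) = 2.088×10^-12 F and ω = 3.61×10^5 rad/s, I_d,max = (2.088×10^-12)(37.5)(3.61×10^5) = 2.83×10^-5 A.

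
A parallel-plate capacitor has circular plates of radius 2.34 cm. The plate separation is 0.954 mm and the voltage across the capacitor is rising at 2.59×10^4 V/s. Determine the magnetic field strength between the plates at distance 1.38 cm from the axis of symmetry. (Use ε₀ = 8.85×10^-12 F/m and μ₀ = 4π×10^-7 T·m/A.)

dE/dt = (dV/dt)/d = 2.715×10^7 V/(m·s); I_d = ε₀(πR²)(dE/dt) = (8.85×10^-12)(1.720×10^-3)(2.715×10^7) = 4.133×10^-7 A.
An Ampèrian loop of radius r encloses a fraction (r/R)² of I_d. Then B·2πr = μ₀ I_d (r/R)², giving B = μ₀ I_d r/(2πR²) = 2.08×10^-12 T.

2.08×10^-12 T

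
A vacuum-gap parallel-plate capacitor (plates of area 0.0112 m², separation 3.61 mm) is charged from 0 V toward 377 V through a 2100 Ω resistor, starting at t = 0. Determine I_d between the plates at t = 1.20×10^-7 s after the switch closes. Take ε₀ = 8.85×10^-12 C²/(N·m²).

With C = ε₀A/d = (8.85×10^-12)(0.0112)/(3.61×10^-3) = 2.746×10^-11 F, the time constant is τ = RC = 5.767×10^-8 s, so t/τ = 2.081 and e^(−t/τ) = 0.1248.
I_d = I_cond = (V₀/R) e^(−t/τ) = (0.1795)(0.1248) = 0.0224 A.

0.0224 A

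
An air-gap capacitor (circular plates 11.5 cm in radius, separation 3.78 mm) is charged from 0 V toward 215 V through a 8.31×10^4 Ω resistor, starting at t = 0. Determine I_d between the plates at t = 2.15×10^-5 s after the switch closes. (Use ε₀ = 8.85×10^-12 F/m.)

1.81×10^-4 A

C = ε₀A/d = (8.85×10^-12)(0.04155)/(3.78×10^-3) = 9.728×10^-11 F, so τ = RC = 8.084×10^-6 s.
The conduction current is I(t) = (V₀/R) e^(−t/τ), and the displacement current between the plates equals it.
t/τ = 2.660; I_d = (215/8.31×10^4) · e^(−2.660) = (2.587×10^-3)(0.06995) = 1.81×10^-4 A.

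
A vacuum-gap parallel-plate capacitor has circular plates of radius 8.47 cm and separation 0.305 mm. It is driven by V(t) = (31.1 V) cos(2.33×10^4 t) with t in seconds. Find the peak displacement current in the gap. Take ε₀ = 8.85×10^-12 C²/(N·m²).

C = ε₀A/d = (8.85×10^-12)(0.02254)/(3.05×10^-4) = 6.540×10^-10 F; ω = 2.33×10^4 rad/s.
I_d = C dV/dt, so |I_d|_max = C V₀ ω = (6.540×10^-10)(31.1)(2.33×10^4) = 4.74×10^-4 A.

4.74×10^-4 A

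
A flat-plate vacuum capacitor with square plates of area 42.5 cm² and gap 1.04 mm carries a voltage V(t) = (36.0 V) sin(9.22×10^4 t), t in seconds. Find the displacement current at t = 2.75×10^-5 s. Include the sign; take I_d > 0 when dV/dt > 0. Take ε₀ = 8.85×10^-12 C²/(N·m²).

C = ε₀A/d = (8.85×10^-12)(4.25×10^-3)/(1.04×10^-3) = 3.617×10^-11 F. dV/dt = V₀ω·cos(ωt); at ωt = 2.5355 rad this factor is -0.8219.
I_d = C dV/dt = (3.617×10^-11)(36.0)(9.22×10^4)(-0.8219) = -9.87×10^-5 A.

-9.87×10^-5 A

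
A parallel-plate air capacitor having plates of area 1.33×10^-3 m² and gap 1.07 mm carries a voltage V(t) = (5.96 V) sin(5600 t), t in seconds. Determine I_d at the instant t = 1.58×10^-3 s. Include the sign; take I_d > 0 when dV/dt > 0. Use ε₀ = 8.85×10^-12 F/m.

C = ε₀A/d = (8.85×10^-12)(1.33×10^-3)/(1.07×10^-3) = 1.100×10^-11 F. dV/dt = V₀ω·cos(ωt); at ωt = 8.848 rad this factor is -0.8382.
I_d = C dV/dt = (1.100×10^-11)(5.96)(5600)(-0.8382) = -3.08×10^-7 A.

-3.08×10^-7 A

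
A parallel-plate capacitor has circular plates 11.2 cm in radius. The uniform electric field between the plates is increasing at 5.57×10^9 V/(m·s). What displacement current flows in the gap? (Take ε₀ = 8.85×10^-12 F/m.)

1.94×10^-3 A

With a uniform field, Φ_E = EA, so I_d = ε₀ A dE/dt = 1.94×10^-3 A.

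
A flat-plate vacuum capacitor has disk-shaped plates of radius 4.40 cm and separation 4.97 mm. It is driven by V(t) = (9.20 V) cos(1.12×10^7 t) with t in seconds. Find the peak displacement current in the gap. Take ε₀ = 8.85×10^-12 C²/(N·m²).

C = ε₀A/d = (8.85×10^-12)(6.082×10^-3)/(4.97×10^-3) = 1.083×10^-11 F; ω = 1.12×10^7 rad/s.
I_d = C dV/dt, so |I_d|_max = C V₀ ω = (1.083×10^-11)(9.20)(1.12×10^7) = 1.12×10^-3 A.

1.12×10^-3 A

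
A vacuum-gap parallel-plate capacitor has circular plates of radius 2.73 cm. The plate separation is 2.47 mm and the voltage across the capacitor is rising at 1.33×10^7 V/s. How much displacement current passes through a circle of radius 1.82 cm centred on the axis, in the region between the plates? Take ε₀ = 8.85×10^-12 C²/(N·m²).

I_d = C dV/dt with C = ε₀πR²/d = 8.388×10^-12 F, so I_d = (8.388×10^-12)(1.33×10^7) = 1.116×10^-4 A.
Through an area πr² the displacement current is I_d·(πr²/πR²) = I_d (r/R)² = 4.96×10^-5 A.

4.96×10^-5 A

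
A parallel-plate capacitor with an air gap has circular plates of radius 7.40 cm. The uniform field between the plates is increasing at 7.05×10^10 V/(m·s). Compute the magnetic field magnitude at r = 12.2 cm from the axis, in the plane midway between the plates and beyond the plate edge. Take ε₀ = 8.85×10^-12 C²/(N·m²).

Through the whole plate area (πR² = 0.01720 m²), I_d = ε₀ πR² dE/dt = 0.01073 A.
With r > R the enclosed displacement current is the full I_d; B = μ₀ I_d / (2πr) = 1.76×10^-8 T.

1.76×10^-8 T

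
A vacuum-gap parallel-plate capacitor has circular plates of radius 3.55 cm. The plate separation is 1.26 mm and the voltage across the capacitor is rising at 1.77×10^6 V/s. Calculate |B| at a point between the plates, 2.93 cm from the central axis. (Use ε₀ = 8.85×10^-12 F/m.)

dE/dt = (dV/dt)/d = 1.405×10^9 V/(m·s); I_d = ε₀(πR²)(dE/dt) = (8.85×10^-12)(3.959×10^-3)(1.405×10^9) = 4.923×10^-5 A.
For r < R the Ampère–Maxwell law gives B(2πr) = μ₀ I_d (r²/R²), so B = μ₀ I_d r/(2πR²) = (4π×10^-7)(4.923×10^-5)(0.0293)/(2π·0.0355²) = 2.29×10^-10 T.

2.29×10^-10 T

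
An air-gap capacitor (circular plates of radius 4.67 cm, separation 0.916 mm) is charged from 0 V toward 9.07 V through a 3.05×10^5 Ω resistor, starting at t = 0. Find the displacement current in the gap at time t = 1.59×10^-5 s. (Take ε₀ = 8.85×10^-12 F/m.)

1.35×10^-5 A

With C = ε₀A/d = (8.85×10^-12)(6.851×10^-3)/(9.16×10^-4) = 6.619×10^-11 F, the time constant is τ = RC = 2.019×10^-5 s, so t/τ = 0.7875 and e^(−t/τ) = 0.4550.
I_d = I_cond = (V₀/R) e^(−t/τ) = (2.974×10^-5)(0.4550) = 1.35×10^-5 A.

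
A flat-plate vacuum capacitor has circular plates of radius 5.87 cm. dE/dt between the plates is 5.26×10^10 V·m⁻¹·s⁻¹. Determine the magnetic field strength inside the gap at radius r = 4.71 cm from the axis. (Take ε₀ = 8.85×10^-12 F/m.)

I_d = ε₀ dΦ_E/dt = ε₀ πR² (dE/dt) = (8.85×10^-12)(0.01082)(5.26×10^10) = 5.037×10^-3 A through the full plate area.
For r < R the Ampère–Maxwell law gives B(2πr) = μ₀ I_d (r²/R²), so B = μ₀ I_d r/(2πR²) = (4π×10^-7)(5.037×10^-3)(0.0471)/(2π·0.0587²) = 1.38×10^-8 T.

1.38×10^-8 T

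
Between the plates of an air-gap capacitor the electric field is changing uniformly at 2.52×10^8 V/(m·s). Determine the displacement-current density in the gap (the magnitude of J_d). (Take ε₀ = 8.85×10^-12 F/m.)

The displacement-current density is ε₀ ∂E/∂t = (8.85×10^-12)(2.52×10^8) = 2.23×10^-3 A/m².

2.23×10^-3 A/m²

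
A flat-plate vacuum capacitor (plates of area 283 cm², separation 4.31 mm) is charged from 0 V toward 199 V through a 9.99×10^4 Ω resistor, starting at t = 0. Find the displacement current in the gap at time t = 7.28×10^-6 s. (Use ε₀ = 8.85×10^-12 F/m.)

C = ε₀A/d = (8.85×10^-12)(0.0283)/(4.31×10^-3) = 5.811×10^-11 F and τ = RC = 5.805×10^-6 s. I_d in the gap equals the RC charging current.
I_d(t) = (V₀/R) e^(−t/τ) = 1.992×10^-3 · e^(−1.254) = 5.68×10^-4 A.

5.68×10^-4 A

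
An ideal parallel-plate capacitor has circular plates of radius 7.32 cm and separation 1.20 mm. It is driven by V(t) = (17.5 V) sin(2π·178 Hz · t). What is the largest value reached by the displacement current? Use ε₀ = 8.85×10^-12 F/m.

The displacement current equals the conduction current C dV/dt, which peaks at C V₀ ω.
With C = ε₀A/d = (8.85×10^-12)(0.01683)/(1.20×10^-3) = 1.241×10^-10 F and ω = 2πf = 1118 rad/s, I_d,max = (1.241×10^-10)(17.5)(1118) = 2.43×10^-6 A.

2.43×10^-6 A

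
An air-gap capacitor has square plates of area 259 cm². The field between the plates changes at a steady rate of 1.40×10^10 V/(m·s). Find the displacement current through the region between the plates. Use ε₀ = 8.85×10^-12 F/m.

3.21×10^-3 A

The displacement current is ε₀ times dΦ_E/dt = ε₀ A dE/dt = (8.85×10^-12)(0.0259)(1.40×10^10) = 3.21×10^-3 A.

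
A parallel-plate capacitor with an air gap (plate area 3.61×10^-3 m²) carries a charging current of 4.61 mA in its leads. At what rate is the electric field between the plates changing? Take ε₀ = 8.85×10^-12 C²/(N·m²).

Charge continuity gives I_d = I = 4.61×10^-3 A between the plates.
Since I_d = ε₀ A dE/dt, dE/dt = I_d/(ε₀A) = (4.61×10^-3)/((8.85×10^-12)(3.61×10^-3)) = 1.44×10^11 V/(m·s).

1.44×10^11 V/(m·s)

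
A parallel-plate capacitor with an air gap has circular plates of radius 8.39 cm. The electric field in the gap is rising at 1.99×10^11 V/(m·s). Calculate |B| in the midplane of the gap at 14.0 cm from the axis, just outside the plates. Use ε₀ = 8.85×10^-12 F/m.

Through the whole plate area (πR² = 0.02211 m²), I_d = ε₀ πR² dE/dt = 0.03894 A.
Outside the plates the loop encloses all of I_d, so B·2πr = μ₀ I_d and B = 5.56×10^-8 T.

5.56×10^-8 T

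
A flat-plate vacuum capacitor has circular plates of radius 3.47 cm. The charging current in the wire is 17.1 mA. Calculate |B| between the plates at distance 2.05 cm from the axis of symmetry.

5.82×10^-8 T

Between the plates the displacement current equals the wire current: I_d = 17.1 mA = 0.0171 A.
An Ampèrian loop of radius r encloses a fraction (r/R)² of I_d. Then B·2πr = μ₀ I_d (r/R)², giving B = μ₀ I_d r/(2πR²) = 5.82×10^-8 T.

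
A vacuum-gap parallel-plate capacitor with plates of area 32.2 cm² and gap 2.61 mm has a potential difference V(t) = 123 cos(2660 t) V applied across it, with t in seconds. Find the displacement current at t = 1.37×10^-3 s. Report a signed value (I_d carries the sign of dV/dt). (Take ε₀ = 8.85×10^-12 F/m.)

dE/dt = (V₀ω/d)·−sin(ωt) with ωt = 3.6442 rad: (123)(2660)(0.4817)/(2.61×10^-3) = 6.038×10^7 V/(m·s).
I_d = ε₀ A dE/dt = (8.85×10^-12)(3.22×10^-3)(6.038×10^7) = 1.72×10^-6 A.

1.72×10^-6 A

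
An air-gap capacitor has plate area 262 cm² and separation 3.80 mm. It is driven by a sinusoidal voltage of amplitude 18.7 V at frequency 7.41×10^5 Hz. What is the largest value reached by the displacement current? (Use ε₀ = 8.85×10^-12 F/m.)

C = ε₀A/d = (8.85×10^-12)(0.0262)/(3.80×10^-3) = 6.102×10^-11 F; ω = 2πf = 4.656×10^6 rad/s.
I_d = C dV/dt, so |I_d|_max = C V₀ ω = (6.102×10^-11)(18.7)(4.656×10^6) = 5.31×10^-3 A.

5.31×10^-3 A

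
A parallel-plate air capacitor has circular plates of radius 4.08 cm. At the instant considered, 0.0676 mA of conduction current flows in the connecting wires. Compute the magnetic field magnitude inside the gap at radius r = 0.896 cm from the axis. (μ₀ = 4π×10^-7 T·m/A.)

7.28×10^-11 T

No conduction current crosses the gap, so I_d there equals the 6.76×10^-5 A in the leads.
An Ampèrian loop of radius r encloses a fraction (r/R)² of I_d. Then B·2πr = μ₀ I_d (r/R)², giving B = μ₀ I_d r/(2πR²) = 7.28×10^-11 T.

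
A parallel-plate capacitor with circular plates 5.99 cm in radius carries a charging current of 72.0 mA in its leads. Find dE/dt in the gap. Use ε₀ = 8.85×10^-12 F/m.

Charge continuity gives I_d = I = 0.0720 A between the plates.
Since I_d = ε₀ A dE/dt, dE/dt = I_d/(ε₀A) = (0.0720)/((8.85×10^-12)(0.01127)) = 7.22×10^11 V/(m·s).

7.22×10^11 V/(m·s)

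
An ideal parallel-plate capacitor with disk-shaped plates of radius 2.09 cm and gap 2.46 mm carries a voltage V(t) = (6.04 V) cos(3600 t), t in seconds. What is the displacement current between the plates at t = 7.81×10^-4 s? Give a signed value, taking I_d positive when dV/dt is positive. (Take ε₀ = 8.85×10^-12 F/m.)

dE/dt = (V₀ω/d)·−sin(ωt) with ωt = 2.8116 rad: (6.04)(3600)(-0.3240)/(2.46×10^-3) = -2.864×10^6 V/(m·s).
I_d = ε₀ A dE/dt = (8.85×10^-12)(1.372×10^-3)(-2.864×10^6) = -3.48×10^-8 A.

-3.48×10^-8 A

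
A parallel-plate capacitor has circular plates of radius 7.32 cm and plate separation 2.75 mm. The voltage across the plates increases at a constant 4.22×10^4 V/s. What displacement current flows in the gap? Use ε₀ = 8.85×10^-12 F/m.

2.29×10^-6 A

The displacement current equals the charging current C dV/dt. With C = ε₀A/d = (8.85×10^-12)(0.01683)/(2.75×10^-3) = 5.416×10^-11 F, I_d = (5.416×10^-11)(4.22×10^4) = 2.29×10^-6 A.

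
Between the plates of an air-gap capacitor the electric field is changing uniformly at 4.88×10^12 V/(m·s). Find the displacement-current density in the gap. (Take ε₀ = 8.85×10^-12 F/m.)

43.2 A/m²

J_d = ε₀ dE/dt = (8.85×10^-12)(4.88×10^12) = 43.2 A/m².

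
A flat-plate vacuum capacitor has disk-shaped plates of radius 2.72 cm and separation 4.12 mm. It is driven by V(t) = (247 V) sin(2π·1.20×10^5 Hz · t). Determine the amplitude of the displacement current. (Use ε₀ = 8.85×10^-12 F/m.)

9.30×10^-4 A

The displacement current equals the conduction current C dV/dt, which peaks at C V₀ ω.
With C = ε₀A/d = (8.85×10^-12)(2.324×10^-3)/(4.12×10^-3) = 4.992×10^-12 F and ω = 2πf = 7.540×10^5 rad/s, I_d,max = (4.992×10^-12)(247)(7.540×10^5) = 9.30×10^-4 A.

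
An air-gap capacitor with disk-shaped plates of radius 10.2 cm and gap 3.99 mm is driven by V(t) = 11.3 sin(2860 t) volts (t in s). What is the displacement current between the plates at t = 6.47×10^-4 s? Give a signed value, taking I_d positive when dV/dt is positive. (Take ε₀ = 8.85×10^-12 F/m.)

dE/dt = (V₀ω/d)·cos(ωt) with ωt = 1.85042 rad: (11.3)(2860)(-0.2760)/(3.99×10^-3) = -2.236×10^6 V/(m·s).
I_d = ε₀ A dE/dt = (8.85×10^-12)(0.03269)(-2.236×10^6) = -6.47×10^-7 A.

-6.47×10^-7 A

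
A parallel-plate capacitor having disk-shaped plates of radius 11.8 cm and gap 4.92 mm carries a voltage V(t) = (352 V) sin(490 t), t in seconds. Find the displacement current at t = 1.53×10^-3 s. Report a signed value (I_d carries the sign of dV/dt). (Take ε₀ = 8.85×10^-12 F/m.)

9.93×10^-6 A

C = ε₀A/d = (8.85×10^-12)(0.04374)/(4.92×10^-3) = 7.868×10^-11 F. dV/dt = V₀ω·cos(ωt); at ωt = 0.7497 rad this factor is 0.7319.
I_d = C dV/dt = (7.868×10^-11)(352)(490)(0.7319) = 9.93×10^-6 A.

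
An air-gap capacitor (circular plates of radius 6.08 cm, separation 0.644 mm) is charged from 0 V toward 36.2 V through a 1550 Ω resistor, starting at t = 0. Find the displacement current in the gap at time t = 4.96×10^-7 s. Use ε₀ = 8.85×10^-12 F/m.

3.14×10^-3 A

C = ε₀A/d = (8.85×10^-12)(0.01161)/(6.44×10^-4) = 1.595×10^-10 F and τ = RC = 2.472×10^-7 s. I_d in the gap equals the RC charging current.
I_d(t) = (V₀/R) e^(−t/τ) = 0.02335 · e^(−2.006) = 3.14×10^-3 A.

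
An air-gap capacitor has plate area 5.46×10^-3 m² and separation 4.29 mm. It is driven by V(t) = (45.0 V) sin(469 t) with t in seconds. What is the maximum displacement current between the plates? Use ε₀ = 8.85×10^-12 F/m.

2.38×10^-7 A

C = ε₀A/d = (8.85×10^-12)(5.46×10^-3)/(4.29×10^-3) = 1.126×10^-11 F; ω = 469 rad/s.
I_d = C dV/dt, so |I_d|_max = C V₀ ω = (1.126×10^-11)(45.0)(469) = 2.38×10^-7 A.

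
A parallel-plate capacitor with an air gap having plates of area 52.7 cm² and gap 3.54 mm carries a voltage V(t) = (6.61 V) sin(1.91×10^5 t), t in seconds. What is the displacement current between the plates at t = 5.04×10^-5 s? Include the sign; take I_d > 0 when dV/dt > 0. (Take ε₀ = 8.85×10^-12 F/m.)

-1.63×10^-5 A

C = ε₀A/d = (8.85×10^-12)(5.27×10^-3)/(3.54×10^-3) = 1.318×10^-11 F. dV/dt = V₀ω·cos(ωt); at ωt = 9.6264 rad this factor is -0.9797.
I_d = C dV/dt = (1.318×10^-11)(6.61)(1.91×10^5)(-0.9797) = -1.63×10^-5 A.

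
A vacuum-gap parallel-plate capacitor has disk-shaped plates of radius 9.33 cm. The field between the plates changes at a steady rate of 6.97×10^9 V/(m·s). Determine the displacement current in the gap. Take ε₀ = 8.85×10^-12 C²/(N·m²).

I_d = ε₀ A (dE/dt) = (8.85×10^-12)(0.02735 m²)(6.97×10^9) = 1.69×10^-3 A.

1.69×10^-3 A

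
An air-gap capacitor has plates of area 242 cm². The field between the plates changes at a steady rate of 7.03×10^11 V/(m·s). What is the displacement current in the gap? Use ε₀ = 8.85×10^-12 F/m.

0.151 A

With a uniform field, Φ_E = EA, so I_d = ε₀ A dE/dt = 0.151 A.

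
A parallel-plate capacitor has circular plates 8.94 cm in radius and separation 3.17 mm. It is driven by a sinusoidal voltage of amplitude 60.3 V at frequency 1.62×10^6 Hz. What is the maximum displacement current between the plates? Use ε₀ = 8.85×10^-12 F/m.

(dE/dt)_max = V₀ω/d = 1.936×10^11 V/(m·s); ω = 2πf = 1.018×10^7 rad/s.
I_d,max = ε₀ A (dE/dt)_max = (8.85×10^-12)(0.02511)(1.936×10^11) = 0.0430 A.

0.0430 A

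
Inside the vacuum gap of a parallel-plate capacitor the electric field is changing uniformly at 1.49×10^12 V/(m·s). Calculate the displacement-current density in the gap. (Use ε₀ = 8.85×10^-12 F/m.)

J_d = ε₀ dE/dt = (8.85×10^-12)(1.49×10^12) = 13.2 A/m².

13.2 A/m²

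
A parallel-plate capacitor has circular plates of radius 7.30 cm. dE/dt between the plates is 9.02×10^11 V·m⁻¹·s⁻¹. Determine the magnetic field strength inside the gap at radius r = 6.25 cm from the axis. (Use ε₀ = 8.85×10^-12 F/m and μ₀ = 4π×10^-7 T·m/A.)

3.13×10^-7 T

Total displacement current: I_d = ε₀(πR²)(dE/dt) = (8.85×10^-12)(0.01674)(9.02×10^11) = 0.1336 A.
For r < R the Ampère–Maxwell law gives B(2πr) = μ₀ I_d (r²/R²), so B = μ₀ I_d r/(2πR²) = (4π×10^-7)(0.1336)(0.0625)/(2π·0.0730²) = 3.13×10^-7 T.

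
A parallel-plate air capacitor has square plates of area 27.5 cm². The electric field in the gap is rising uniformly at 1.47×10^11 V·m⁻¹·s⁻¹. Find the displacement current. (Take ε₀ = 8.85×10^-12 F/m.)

3.58×10^-3 A

The displacement current is ε₀ times dΦ_E/dt = ε₀ A dE/dt = (8.85×10^-12)(2.75×10^-3)(1.47×10^11) = 3.58×10^-3 A.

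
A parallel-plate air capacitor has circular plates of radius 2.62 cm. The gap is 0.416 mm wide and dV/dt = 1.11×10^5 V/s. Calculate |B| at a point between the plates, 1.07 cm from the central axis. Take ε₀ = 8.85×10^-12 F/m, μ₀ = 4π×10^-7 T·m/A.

1.59×10^-11 T

With E = V/d, dE/dt = 2.668×10^8 V/(m·s) and πR² = 2.157×10^-3 m², giving I_d = ε₀ πR² dE/dt = 5.093×10^-6 A.
For r < R the Ampère–Maxwell law gives B(2πr) = μ₀ I_d (r²/R²), so B = μ₀ I_d r/(2πR²) = (4π×10^-7)(5.093×10^-6)(0.0107)/(2π·0.0262²) = 1.59×10^-11 T.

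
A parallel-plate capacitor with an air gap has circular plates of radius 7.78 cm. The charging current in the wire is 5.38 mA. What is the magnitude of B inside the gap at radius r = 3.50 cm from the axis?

No conduction current crosses the gap, so I_d there equals the 5.38×10^-3 A in the leads.
For r < R the Ampère–Maxwell law gives B(2πr) = μ₀ I_d (r²/R²), so B = μ₀ I_d r/(2πR²) = (4π×10^-7)(5.38×10^-3)(0.0350)/(2π·0.0778²) = 6.22×10^-9 T.

6.22×10^-9 T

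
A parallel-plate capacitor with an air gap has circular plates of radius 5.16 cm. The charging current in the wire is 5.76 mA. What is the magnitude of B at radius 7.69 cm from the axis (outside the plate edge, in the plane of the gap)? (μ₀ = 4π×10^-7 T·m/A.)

Between the plates the displacement current equals the wire current: I_d = 5.76 mA = 5.76×10^-3 A.
For r ≥ R the full I_d is enclosed: B = μ₀ I_d/(2πr) = (4π×10^-7)(5.76×10^-3)/(2π·0.0769) = 1.50×10^-8 T.

1.50×10^-8 T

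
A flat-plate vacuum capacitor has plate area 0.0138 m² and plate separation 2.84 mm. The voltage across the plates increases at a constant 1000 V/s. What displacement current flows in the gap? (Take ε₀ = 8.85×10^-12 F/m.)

4.30×10^-8 A

The displacement current equals the charging current C dV/dt. With C = ε₀A/d = (8.85×10^-12)(0.0138)/(2.84×10^-3) = 4.300×10^-11 F, I_d = (4.300×10^-11)(1000) = 4.30×10^-8 A.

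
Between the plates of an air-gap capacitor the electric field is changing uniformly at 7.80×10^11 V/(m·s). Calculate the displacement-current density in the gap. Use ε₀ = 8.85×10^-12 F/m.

6.90 A/m²

J_d = ε₀ dE/dt = (8.85×10^-12)(7.80×10^11) = 6.90 A/m².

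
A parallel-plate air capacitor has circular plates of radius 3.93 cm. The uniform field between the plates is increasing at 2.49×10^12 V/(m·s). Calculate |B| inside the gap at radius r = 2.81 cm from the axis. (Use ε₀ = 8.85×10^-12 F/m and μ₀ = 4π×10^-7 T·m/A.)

3.89×10^-7 T

I_d = ε₀ dΦ_E/dt = ε₀ πR² (dE/dt) = (8.85×10^-12)(4.852×10^-3)(2.49×10^12) = 0.1069 A through the full plate area.
For r < R the Ampère–Maxwell law gives B(2πr) = μ₀ I_d (r²/R²), so B = μ₀ I_d r/(2πR²) = (4π×10^-7)(0.1069)(0.0281)/(2π·0.0393²) = 3.89×10^-7 T.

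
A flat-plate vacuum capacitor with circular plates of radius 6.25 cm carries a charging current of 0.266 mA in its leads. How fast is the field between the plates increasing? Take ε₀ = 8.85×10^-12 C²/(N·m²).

2.45×10^9 V/(m·s)

The displacement current between the plates equals the conduction current, I_d = 0.266 mA.
Then dE/dt = I_d/(ε₀A) = 2.45×10^9 V/(m·s).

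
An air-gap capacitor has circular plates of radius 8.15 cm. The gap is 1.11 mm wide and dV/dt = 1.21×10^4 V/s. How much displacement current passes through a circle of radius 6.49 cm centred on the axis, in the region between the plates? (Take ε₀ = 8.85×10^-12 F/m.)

1.28×10^-6 A

dE/dt = (dV/dt)/d = 1.090×10^7 V/(m·s); I_d = ε₀(πR²)(dE/dt) = (8.85×10^-12)(0.02087)(1.090×10^7) = 2.013×10^-6 A.
The field is uniform, so I_d,enc = I_d (r/R)² = (2.013×10^-6)(6.49/8.15)² = 1.28×10^-6 A.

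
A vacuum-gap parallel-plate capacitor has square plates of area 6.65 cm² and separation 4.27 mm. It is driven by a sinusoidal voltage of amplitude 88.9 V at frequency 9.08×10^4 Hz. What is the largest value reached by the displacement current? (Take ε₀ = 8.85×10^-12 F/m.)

6.99×10^-5 A

The displacement current equals the conduction current C dV/dt, which peaks at C V₀ ω.
With C = ε₀A/d = (8.85×10^-12)(6.65×10^-4)/(4.27×10^-3) = 1.378×10^-12 F and ω = 2πf = 5.705×10^5 rad/s, I_d,max = (1.378×10^-12)(88.9)(5.705×10^5) = 6.99×10^-5 A.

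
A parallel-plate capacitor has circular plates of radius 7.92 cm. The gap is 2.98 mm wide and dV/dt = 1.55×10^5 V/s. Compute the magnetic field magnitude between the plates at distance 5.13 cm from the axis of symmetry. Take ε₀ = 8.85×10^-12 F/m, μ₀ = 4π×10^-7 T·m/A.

With E = V/d, dE/dt = 5.201×10^7 V/(m·s) and πR² = 0.01971 m², giving I_d = ε₀ πR² dE/dt = 9.072×10^-6 A.
An Ampèrian loop of radius r encloses a fraction (r/R)² of I_d. Then B·2πr = μ₀ I_d (r/R)², giving B = μ₀ I_d r/(2πR²) = 1.48×10^-11 T.

1.48×10^-11 T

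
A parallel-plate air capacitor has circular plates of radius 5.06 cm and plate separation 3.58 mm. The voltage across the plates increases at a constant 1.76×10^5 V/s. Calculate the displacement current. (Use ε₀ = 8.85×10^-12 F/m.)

3.50×10^-6 A

E = V/d so dE/dt = (dV/dt)/d = 4.916×10^7 V/(m·s), and I_d = ε₀ A dE/dt = (8.85×10^-12)(8.044×10^-3)(4.916×10^7) = 3.50×10^-6 A.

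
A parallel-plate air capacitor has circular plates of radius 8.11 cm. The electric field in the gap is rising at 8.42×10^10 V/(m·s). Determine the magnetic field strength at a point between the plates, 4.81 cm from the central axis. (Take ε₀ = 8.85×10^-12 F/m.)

2.25×10^-8 T

Total displacement current: I_d = ε₀(πR²)(dE/dt) = (8.85×10^-12)(0.02066)(8.42×10^10) = 0.01540 A.
∮B·dl = μ₀ I_d,enc with I_d,enc = I_d r²/R² = 5.417×10^-3 A; so B = μ₀ I_d,enc/(2πr) = 2.25×10^-8 T.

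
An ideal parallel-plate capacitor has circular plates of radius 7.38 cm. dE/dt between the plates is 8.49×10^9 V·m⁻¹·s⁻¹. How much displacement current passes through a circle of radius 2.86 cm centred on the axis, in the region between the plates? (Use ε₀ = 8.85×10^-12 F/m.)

Through the whole plate area (πR² = 0.01711 m²), I_d = ε₀ πR² dE/dt = 1.286×10^-3 A.
Since J_d is uniform, the enclosed fraction is (r/R)² = 0.1502, giving I_d,enc = 1.93×10^-4 A.

1.93×10^-4 A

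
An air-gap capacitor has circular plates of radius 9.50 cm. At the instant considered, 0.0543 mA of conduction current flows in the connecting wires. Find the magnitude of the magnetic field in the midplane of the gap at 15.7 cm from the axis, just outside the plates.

Between the plates the displacement current equals the wire current: I_d = 0.0543 mA = 5.43×10^-5 A.
For r ≥ R the full I_d is enclosed: B = μ₀ I_d/(2πr) = (4π×10^-7)(5.43×10^-5)/(2π·0.157) = 6.92×10^-11 T.

6.92×10^-11 T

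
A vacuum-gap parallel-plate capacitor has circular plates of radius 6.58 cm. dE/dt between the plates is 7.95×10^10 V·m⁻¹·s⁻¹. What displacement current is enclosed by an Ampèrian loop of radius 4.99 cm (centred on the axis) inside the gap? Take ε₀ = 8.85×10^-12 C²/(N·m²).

5.50×10^-3 A

Total displacement current: I_d = ε₀(πR²)(dE/dt) = (8.85×10^-12)(0.01360)(7.95×10^10) = 9.569×10^-3 A.
Since J_d is uniform, the enclosed fraction is (r/R)² = 0.5751, giving I_d,enc = 5.50×10^-3 A.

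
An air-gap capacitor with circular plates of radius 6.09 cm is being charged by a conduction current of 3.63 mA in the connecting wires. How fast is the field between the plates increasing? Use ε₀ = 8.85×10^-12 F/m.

The displacement current between the plates equals the conduction current, I_d = 3.63 mA.
Since I_d = ε₀ A dE/dt, dE/dt = I_d/(ε₀A) = (3.63×10^-3)/((8.85×10^-12)(0.01165)) = 3.52×10^10 V/(m·s).

3.52×10^10 V/(m·s)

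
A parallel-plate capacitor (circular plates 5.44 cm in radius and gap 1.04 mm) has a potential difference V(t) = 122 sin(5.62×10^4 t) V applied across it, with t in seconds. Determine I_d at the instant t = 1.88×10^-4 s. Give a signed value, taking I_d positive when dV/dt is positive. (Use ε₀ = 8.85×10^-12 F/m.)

-2.26×10^-4 A

dV/dt = (122)(5.62×10^4)·cos(10.5656) = -2.858×10^6 V/s.
I_d = C dV/dt with C = ε₀A/d = (8.85×10^-12)(9.297×10^-3)/(1.04×10^-3) = 7.911×10^-11 F, so I_d = (7.911×10^-11)(-2.858×10^6) = -2.26×10^-4 A.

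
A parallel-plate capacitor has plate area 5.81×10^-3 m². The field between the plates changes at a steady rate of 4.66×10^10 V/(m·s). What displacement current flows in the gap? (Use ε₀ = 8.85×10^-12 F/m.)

With a uniform field, Φ_E = EA, so I_d = ε₀ A dE/dt = 2.40×10^-3 A.

2.40×10^-3 A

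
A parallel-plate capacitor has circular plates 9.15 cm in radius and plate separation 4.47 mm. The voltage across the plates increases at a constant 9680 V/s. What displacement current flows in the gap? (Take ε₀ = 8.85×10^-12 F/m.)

5.04×10^-7 A

C = ε₀A/d = (8.85×10^-12)(0.02630)/(4.47×10^-3) = 5.207×10^-11 F.
I_d = C dV/dt = (5.207×10^-11)(9680) = 5.04×10^-7 A.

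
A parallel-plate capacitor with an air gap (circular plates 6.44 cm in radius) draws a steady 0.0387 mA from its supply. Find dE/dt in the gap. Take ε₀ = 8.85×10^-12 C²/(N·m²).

Charge continuity gives I_d = I = 3.87×10^-5 A between the plates.
Since I_d = ε₀ A dE/dt, dE/dt = I_d/(ε₀A) = (3.87×10^-5)/((8.85×10^-12)(0.01303)) = 3.36×10^8 V/(m·s).

3.36×10^8 V/(m·s)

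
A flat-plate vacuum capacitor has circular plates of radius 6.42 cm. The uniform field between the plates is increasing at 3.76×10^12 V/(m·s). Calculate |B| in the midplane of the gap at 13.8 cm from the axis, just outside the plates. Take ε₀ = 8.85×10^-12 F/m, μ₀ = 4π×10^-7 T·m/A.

Through the whole plate area (πR² = 0.01295 m²), I_d = ε₀ πR² dE/dt = 0.4309 A.
With r > R the enclosed displacement current is the full I_d; B = μ₀ I_d / (2πr) = 6.24×10^-7 T.

6.24×10^-7 T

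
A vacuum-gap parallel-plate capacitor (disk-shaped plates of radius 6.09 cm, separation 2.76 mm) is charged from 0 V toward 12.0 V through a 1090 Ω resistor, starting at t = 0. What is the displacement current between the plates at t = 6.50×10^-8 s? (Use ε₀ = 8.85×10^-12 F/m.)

C = ε₀A/d = (8.85×10^-12)(0.01165)/(2.76×10^-3) = 3.736×10^-11 F and τ = RC = 4.072×10^-8 s. I_d in the gap equals the RC charging current.
I_d(t) = (V₀/R) e^(−t/τ) = 0.01101 · e^(−1.596) = 2.23×10^-3 A.

2.23×10^-3 A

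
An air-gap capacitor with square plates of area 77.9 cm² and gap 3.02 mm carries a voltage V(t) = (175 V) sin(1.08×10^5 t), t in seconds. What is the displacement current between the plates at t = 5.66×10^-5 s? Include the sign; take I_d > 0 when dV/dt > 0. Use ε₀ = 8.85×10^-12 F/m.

dV/dt = (175)(1.08×10^5)·cos(6.1128) = 1.863×10^7 V/s.
I_d = C dV/dt with C = ε₀A/d = (8.85×10^-12)(7.79×10^-3)/(3.02×10^-3) = 2.283×10^-11 F, so I_d = (2.283×10^-11)(1.863×10^7) = 4.25×10^-4 A.

4.25×10^-4 A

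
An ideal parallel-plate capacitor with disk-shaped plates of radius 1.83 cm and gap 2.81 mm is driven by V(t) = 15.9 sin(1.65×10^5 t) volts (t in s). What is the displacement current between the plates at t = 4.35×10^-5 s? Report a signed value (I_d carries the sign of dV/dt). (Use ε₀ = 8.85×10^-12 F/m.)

5.44×10^-6 A

dE/dt = (V₀ω/d)·cos(ωt) with ωt = 7.1775 rad: (15.9)(1.65×10^5)(0.6261)/(2.81×10^-3) = 5.845×10^8 V/(m·s).
I_d = ε₀ A dE/dt = (8.85×10^-12)(1.052×10^-3)(5.845×10^8) = 5.44×10^-6 A.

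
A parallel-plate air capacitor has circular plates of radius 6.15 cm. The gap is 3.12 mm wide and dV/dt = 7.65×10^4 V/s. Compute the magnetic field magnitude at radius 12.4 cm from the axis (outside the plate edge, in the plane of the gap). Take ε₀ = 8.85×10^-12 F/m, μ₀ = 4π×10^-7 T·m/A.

4.16×10^-12 T

I_d = C dV/dt with C = ε₀πR²/d = 3.370×10^-11 F, so I_d = (3.370×10^-11)(7.65×10^4) = 2.578×10^-6 A.
Outside the plates the loop encloses all of I_d, so B·2πr = μ₀ I_d and B = 4.16×10^-12 T.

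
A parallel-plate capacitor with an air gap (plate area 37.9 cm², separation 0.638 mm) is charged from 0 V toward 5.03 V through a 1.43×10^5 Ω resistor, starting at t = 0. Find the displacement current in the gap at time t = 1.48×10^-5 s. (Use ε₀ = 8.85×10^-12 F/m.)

With C = ε₀A/d = (8.85×10^-12)(3.79×10^-3)/(6.38×10^-4) = 5.257×10^-11 F, the time constant is τ = RC = 7.518×10^-6 s, so t/τ = 1.969 and e^(−t/τ) = 0.1396.
I_d = I_cond = (V₀/R) e^(−t/τ) = (3.517×10^-5)(0.1396) = 4.91×10^-6 A.

4.91×10^-6 A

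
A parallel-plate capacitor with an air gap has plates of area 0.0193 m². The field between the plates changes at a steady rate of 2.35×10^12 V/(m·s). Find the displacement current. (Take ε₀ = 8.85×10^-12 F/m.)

With a uniform field, Φ_E = EA, so I_d = ε₀ A dE/dt = 0.401 A.

0.401 A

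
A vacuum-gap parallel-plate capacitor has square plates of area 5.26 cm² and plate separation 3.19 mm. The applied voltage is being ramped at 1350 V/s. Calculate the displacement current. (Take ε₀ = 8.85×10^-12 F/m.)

1.97×10^-9 A

The field between the plates is E = V/d, so dE/dt = (1350)/(3.19×10^-3 m) = 4.232×10^5 V/(m·s).
I_d = ε₀ A (dE/dt) = (8.85×10^-12)(5.26×10^-4)(4.232×10^5) = 1.97×10^-9 A.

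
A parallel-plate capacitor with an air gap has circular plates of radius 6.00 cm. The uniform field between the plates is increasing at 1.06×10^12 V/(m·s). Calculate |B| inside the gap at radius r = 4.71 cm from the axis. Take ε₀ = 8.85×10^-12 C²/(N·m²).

2.78×10^-7 T

Through the whole plate area (πR² = 0.01131 m²), I_d = ε₀ πR² dE/dt = 0.1061 A.
For r < R the Ampère–Maxwell law gives B(2πr) = μ₀ I_d (r²/R²), so B = μ₀ I_d r/(2πR²) = (4π×10^-7)(0.1061)(0.0471)/(2π·0.0600²) = 2.78×10^-7 T.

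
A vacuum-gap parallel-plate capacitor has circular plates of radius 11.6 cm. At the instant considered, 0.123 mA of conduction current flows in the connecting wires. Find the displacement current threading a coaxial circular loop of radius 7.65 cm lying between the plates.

5.35×10^-5 A

No conduction current crosses the gap, so I_d there equals the 1.23×10^-4 A in the leads.
Since J_d is uniform, the enclosed fraction is (r/R)² = 0.4349, giving I_d,enc = 5.35×10^-5 A.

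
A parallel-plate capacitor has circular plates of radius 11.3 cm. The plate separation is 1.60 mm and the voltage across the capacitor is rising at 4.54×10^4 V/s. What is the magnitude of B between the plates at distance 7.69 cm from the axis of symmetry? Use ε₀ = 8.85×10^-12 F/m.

I_d = C dV/dt with C = ε₀πR²/d = 2.219×10^-10 F, so I_d = (2.219×10^-10)(4.54×10^4) = 1.007×10^-5 A.
For r < R the Ampère–Maxwell law gives B(2πr) = μ₀ I_d (r²/R²), so B = μ₀ I_d r/(2πR²) = (4π×10^-7)(1.007×10^-5)(0.0769)/(2π·0.113²) = 1.21×10^-11 T.

1.21×10^-11 T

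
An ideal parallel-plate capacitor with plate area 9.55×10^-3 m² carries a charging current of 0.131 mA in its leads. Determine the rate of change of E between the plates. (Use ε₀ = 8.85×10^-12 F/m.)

1.55×10^9 V/(m·s)

The displacement current between the plates equals the conduction current, I_d = 0.131 mA.
Inverting I_d = ε₀ A dE/dt gives dE/dt = 1.31×10^-4 / (8.85×10^-12 · 9.55×10^-3) = 1.55×10^9 V/(m·s).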